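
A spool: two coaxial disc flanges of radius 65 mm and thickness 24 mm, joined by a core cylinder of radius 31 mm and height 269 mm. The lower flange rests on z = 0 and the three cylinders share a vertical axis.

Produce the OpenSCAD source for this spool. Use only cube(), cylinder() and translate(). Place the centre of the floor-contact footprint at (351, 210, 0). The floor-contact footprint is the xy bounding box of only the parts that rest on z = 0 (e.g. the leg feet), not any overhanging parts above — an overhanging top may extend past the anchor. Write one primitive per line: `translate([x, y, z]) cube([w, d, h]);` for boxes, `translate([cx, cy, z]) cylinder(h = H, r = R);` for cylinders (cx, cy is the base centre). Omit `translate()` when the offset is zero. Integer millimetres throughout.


translate([351, 210, 0]) cylinder(h = 24, r = 65);
translate([351, 210, 24]) cylinder(h = 269, r = 31);
translate([351, 210, 293]) cylinder(h = 24, r = 65);


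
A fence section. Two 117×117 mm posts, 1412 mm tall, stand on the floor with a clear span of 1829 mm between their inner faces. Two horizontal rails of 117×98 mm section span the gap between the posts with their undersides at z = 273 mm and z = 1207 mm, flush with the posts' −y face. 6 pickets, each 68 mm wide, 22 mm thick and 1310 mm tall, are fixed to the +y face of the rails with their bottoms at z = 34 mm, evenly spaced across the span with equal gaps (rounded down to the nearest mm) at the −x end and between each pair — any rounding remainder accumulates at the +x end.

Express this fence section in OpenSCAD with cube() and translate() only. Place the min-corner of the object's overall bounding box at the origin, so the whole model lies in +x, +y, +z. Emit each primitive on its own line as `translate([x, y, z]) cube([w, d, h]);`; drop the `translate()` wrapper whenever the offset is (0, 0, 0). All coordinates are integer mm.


cube([117, 117, 1412]);
translate([1946, 0, 0]) cube([117, 117, 1412]);
translate([117, 0, 273]) cube([1829, 117, 98]);
translate([117, 0, 1207]) cube([1829, 117, 98]);
translate([320, 117, 34]) cube([68, 22, 1310]);
translate([591, 117, 34]) cube([68, 22, 1310]);
translate([862, 117, 34]) cube([68, 22, 1310]);
translate([1133, 117, 34]) cube([68, 22, 1310]);
translate([1404, 117, 34]) cube([68, 22, 1310]);
translate([1675, 117, 34]) cube([68, 22, 1310]);


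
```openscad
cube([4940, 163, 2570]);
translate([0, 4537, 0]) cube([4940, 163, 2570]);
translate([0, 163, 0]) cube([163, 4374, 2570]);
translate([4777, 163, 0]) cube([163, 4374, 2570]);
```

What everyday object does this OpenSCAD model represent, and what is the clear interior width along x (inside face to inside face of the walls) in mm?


A house (or room) frame. The interior width is 4614 mm.

Four 2570 mm walls enclosing a rectangle with no floor or roof — a room or house frame. Outside width is 4940 mm and wall thickness is 163 mm, so the interior width is 4940 − 2 × 163 = 4614 mm.


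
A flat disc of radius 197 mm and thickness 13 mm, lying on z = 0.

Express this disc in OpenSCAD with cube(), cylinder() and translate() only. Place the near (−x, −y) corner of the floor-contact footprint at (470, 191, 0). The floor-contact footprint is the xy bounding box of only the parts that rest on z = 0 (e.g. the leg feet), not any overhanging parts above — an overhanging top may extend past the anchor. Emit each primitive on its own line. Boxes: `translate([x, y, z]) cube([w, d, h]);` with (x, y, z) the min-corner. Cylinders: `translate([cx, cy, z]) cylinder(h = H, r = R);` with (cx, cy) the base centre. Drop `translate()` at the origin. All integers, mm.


translate([667, 388, 0]) cylinder(h = 13, r = 197);


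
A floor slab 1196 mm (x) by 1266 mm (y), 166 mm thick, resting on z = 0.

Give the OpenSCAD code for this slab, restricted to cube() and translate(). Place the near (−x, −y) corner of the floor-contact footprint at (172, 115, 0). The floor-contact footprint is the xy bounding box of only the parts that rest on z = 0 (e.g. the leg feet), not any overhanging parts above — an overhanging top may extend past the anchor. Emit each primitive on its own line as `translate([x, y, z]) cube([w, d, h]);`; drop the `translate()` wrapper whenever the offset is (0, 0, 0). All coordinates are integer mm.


translate([172, 115, 0]) cube([1196, 1266, 166]);


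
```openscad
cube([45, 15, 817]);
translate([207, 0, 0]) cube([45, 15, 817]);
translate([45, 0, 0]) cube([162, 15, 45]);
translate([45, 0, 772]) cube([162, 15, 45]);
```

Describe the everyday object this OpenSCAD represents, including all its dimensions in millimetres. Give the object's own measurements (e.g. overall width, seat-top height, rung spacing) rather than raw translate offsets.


A rectangular picture frame lying in the x–z plane (depth along y). The opening is 162 mm wide (x) by 727 mm tall (z), surrounded by a border 45 mm wide on all four sides. The frame is 15 mm deep and is made of two full-height vertical stiles with two horizontal rails fitted between them.


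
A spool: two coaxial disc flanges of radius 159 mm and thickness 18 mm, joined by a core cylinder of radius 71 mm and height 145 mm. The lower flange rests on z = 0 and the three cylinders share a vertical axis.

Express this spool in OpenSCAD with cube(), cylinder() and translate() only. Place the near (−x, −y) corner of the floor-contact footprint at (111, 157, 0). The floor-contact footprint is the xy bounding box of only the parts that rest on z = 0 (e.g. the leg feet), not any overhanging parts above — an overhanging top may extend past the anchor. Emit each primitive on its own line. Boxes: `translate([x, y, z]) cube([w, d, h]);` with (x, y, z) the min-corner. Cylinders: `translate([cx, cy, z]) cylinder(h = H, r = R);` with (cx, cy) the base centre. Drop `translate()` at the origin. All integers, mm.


translate([270, 316, 0]) cylinder(h = 18, r = 159);
translate([270, 316, 18]) cylinder(h = 145, r = 71);
translate([270, 316, 163]) cylinder(h = 18, r = 159);


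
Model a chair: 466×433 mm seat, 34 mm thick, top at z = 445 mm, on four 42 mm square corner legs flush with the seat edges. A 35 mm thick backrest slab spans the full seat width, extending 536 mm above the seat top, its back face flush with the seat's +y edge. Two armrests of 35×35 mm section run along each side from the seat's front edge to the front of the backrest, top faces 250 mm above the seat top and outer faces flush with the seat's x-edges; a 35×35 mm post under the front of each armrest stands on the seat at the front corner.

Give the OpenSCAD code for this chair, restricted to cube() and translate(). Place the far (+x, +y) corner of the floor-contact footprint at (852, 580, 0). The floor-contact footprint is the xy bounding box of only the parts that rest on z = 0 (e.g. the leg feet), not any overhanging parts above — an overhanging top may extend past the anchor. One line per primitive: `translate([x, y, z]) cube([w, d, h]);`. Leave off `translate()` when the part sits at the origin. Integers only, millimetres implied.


translate([386, 147, 411]) cube([466, 433, 34]);
translate([386, 147, 0]) cube([42, 42, 411]);
translate([810, 147, 0]) cube([42, 42, 411]);
translate([386, 538, 0]) cube([42, 42, 411]);
translate([810, 538, 0]) cube([42, 42, 411]);
translate([386, 545, 445]) cube([466, 35, 536]);
translate([386, 147, 660]) cube([35, 398, 35]);
translate([817, 147, 660]) cube([35, 398, 35]);
translate([386, 147, 445]) cube([35, 35, 215]);
translate([817, 147, 445]) cube([35, 35, 215]);


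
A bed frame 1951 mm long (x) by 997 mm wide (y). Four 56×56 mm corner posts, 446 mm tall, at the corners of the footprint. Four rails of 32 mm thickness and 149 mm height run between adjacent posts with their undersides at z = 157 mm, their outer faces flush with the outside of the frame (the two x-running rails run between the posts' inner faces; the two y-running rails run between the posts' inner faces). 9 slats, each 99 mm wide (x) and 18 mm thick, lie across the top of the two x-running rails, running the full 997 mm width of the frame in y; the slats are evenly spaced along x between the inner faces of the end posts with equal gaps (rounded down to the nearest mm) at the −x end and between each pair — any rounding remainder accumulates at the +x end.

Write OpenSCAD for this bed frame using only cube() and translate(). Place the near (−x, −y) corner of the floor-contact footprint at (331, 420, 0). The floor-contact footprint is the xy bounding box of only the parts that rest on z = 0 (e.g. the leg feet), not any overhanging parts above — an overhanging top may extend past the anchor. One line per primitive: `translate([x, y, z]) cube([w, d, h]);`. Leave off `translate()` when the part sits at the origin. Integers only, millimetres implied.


translate([331, 420, 0]) cube([56, 56, 446]);
translate([331, 1361, 0]) cube([56, 56, 446]);
translate([2226, 420, 0]) cube([56, 56, 446]);
translate([2226, 1361, 0]) cube([56, 56, 446]);
translate([387, 420, 157]) cube([1839, 32, 149]);
translate([387, 1385, 157]) cube([1839, 32, 149]);
translate([331, 476, 157]) cube([32, 885, 149]);
translate([2250, 476, 157]) cube([32, 885, 149]);
translate([481, 420, 306]) cube([99, 997, 18]);
translate([674, 420, 306]) cube([99, 997, 18]);
translate([867, 420, 306]) cube([99, 997, 18]);
translate([1060, 420, 306]) cube([99, 997, 18]);
translate([1253, 420, 306]) cube([99, 997, 18]);
translate([1446, 420, 306]) cube([99, 997, 18]);
translate([1639, 420, 306]) cube([99, 997, 18]);
translate([1832, 420, 306]) cube([99, 997, 18]);
translate([2025, 420, 306]) cube([99, 997, 18]);


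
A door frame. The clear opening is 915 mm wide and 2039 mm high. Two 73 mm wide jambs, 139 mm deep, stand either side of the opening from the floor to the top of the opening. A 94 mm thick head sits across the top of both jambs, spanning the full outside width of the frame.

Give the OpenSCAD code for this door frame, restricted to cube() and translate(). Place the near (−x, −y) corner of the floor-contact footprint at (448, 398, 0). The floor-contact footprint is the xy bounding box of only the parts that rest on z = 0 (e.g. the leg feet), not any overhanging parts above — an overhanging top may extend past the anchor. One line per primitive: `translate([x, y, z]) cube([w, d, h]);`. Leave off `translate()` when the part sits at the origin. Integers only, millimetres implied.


translate([448, 398, 0]) cube([73, 139, 2039]);
translate([1436, 398, 0]) cube([73, 139, 2039]);
translate([448, 398, 2039]) cube([1061, 139, 94]);


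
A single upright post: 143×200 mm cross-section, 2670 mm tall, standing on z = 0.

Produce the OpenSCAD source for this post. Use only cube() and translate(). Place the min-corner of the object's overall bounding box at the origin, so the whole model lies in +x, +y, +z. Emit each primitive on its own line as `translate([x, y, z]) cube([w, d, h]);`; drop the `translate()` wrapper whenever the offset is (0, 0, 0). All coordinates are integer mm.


cube([143, 200, 2670]);


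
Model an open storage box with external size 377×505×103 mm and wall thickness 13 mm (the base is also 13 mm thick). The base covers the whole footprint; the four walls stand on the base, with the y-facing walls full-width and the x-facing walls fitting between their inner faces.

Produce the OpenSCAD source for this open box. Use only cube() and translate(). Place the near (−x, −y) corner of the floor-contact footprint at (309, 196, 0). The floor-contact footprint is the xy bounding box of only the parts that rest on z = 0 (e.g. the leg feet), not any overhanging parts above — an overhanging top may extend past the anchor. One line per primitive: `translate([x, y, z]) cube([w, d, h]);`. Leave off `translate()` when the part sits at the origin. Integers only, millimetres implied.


translate([309, 196, 0]) cube([377, 505, 13]);
translate([309, 196, 13]) cube([377, 13, 90]);
translate([309, 688, 13]) cube([377, 13, 90]);
translate([309, 209, 13]) cube([13, 479, 90]);
translate([673, 209, 13]) cube([13, 479, 90]);


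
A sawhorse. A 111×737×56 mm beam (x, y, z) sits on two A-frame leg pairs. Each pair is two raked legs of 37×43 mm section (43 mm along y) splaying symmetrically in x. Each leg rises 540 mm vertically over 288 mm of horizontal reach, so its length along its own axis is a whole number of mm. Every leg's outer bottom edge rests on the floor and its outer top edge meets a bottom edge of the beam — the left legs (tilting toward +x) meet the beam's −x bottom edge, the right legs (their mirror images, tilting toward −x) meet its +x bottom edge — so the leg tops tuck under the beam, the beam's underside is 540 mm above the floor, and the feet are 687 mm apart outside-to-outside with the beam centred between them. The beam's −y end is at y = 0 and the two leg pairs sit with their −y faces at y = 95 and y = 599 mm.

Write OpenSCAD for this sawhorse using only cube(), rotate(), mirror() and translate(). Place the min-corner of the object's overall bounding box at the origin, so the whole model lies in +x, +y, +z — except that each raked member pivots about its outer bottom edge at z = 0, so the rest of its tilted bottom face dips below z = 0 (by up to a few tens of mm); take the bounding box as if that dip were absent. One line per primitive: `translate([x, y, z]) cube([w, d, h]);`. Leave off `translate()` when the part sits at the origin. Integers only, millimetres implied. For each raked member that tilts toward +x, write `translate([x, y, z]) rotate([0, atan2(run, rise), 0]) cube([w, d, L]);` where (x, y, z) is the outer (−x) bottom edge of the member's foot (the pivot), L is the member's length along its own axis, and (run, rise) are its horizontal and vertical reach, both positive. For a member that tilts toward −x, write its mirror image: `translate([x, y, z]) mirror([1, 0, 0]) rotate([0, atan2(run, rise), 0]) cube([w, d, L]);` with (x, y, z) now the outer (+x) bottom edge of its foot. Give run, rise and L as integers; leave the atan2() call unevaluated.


translate([288, 0, 540]) cube([111, 737, 56]);
translate([0, 95, 0]) rotate([0, atan2(288, 540), 0]) cube([37, 43, 612]);
translate([687, 95, 0]) mirror([1, 0, 0]) rotate([0, atan2(288, 540), 0]) cube([37, 43, 612]);
translate([0, 599, 0]) rotate([0, atan2(288, 540), 0]) cube([37, 43, 612]);
translate([687, 599, 0]) mirror([1, 0, 0]) rotate([0, atan2(288, 540), 0]) cube([37, 43, 612]);


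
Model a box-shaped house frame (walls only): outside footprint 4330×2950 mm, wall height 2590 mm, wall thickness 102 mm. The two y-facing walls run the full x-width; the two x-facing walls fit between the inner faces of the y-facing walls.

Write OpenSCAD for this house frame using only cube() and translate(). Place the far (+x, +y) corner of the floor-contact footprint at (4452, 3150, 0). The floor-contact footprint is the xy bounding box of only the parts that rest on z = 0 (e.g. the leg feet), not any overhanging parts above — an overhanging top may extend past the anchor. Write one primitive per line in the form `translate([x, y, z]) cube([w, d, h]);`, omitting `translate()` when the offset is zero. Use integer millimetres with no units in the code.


translate([122, 200, 0]) cube([4330, 102, 2590]);
translate([122, 3048, 0]) cube([4330, 102, 2590]);
translate([122, 302, 0]) cube([102, 2746, 2590]);
translate([4350, 302, 0]) cube([102, 2746, 2590]);


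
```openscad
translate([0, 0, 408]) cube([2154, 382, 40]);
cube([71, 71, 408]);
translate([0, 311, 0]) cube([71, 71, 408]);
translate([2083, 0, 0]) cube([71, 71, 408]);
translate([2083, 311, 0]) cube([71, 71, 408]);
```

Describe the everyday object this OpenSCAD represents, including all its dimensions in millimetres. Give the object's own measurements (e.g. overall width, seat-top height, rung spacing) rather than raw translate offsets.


A bench: a 2154×382 mm seat slab, 40 mm thick, top at z = 448 mm, on four 71×71 mm square legs flush with the seat corners and standing on z = 0.


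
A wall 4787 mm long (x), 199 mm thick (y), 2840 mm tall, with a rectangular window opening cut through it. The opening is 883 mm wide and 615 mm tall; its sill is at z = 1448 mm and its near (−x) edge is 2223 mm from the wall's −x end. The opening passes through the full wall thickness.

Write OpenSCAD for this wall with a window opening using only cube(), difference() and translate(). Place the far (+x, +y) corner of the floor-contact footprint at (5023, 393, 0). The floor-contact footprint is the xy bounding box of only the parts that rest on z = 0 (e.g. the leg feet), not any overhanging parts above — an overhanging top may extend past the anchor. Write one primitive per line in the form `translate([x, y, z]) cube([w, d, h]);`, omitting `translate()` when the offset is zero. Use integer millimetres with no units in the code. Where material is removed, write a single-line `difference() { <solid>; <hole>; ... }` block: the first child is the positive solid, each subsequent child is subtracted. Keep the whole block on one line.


difference() { translate([236, 194, 0]) cube([4787, 199, 2840]); translate([2459, 194, 1448]) cube([883, 199, 615]); }


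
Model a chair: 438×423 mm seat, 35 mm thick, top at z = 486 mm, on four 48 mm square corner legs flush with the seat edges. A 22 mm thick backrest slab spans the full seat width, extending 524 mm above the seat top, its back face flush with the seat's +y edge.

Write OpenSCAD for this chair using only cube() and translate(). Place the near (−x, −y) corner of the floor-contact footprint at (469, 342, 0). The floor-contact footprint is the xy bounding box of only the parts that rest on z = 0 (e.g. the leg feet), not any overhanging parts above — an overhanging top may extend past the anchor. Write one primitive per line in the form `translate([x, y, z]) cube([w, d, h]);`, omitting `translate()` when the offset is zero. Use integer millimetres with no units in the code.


translate([469, 342, 451]) cube([438, 423, 35]);
translate([469, 342, 0]) cube([48, 48, 451]);
translate([859, 342, 0]) cube([48, 48, 451]);
translate([469, 717, 0]) cube([48, 48, 451]);
translate([859, 717, 0]) cube([48, 48, 451]);
translate([469, 743, 486]) cube([438, 22, 524]);


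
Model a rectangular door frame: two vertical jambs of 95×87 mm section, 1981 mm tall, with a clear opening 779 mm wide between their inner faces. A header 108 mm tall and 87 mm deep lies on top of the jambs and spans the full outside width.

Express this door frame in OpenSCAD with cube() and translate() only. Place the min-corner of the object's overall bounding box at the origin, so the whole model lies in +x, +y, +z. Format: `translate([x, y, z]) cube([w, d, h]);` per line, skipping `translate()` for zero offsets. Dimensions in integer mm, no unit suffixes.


cube([95, 87, 1981]);
translate([874, 0, 0]) cube([95, 87, 1981]);
translate([0, 0, 1981]) cube([969, 87, 108]);


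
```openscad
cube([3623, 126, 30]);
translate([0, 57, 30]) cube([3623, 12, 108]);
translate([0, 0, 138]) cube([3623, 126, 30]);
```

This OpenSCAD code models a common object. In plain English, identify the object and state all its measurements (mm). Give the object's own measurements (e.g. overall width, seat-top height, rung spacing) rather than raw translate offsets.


An I-beam lying along x, 3623 mm long. Overall section height 168 mm. Two flanges 126 mm wide (y) and 30 mm thick, one on the floor and one at the top; a web 12 mm thick runs between them, centred on the flange width.


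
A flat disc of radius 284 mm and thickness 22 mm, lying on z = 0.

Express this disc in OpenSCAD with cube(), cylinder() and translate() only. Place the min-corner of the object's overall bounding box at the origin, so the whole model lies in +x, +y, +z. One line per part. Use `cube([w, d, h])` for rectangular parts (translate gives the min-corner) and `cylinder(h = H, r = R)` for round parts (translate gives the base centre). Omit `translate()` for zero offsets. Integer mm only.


translate([284, 284, 0]) cylinder(h = 22, r = 284);


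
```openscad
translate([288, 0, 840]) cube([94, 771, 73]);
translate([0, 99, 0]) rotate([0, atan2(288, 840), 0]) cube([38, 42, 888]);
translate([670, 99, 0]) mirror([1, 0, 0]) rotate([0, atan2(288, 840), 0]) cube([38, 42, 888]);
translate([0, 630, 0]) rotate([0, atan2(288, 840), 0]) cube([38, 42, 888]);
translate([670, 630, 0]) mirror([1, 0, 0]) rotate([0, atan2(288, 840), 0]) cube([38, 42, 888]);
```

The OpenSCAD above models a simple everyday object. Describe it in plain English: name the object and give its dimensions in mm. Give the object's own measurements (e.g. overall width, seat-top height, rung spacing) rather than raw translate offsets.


A sawhorse. A 94×771×73 mm beam (x, y, z) sits on two A-frame leg pairs. Each pair is two raked legs of 38×42 mm section (42 mm along y) splaying symmetrically in x. Each leg rises 840 mm vertically over 288 mm of horizontal reach and is 888 mm long along its own axis. Every leg's outer bottom edge rests on the floor and its outer top edge meets a bottom edge of the beam — the left legs (tilting toward +x) meet the beam's −x bottom edge, the right legs (their mirror images, tilting toward −x) meet its +x bottom edge — so the leg tops tuck under the beam, the beam's underside is 840 mm above the floor, and the feet are 670 mm apart outside-to-outside with the beam centred between them. The two leg pairs are set in 99 mm from either end of the beam.


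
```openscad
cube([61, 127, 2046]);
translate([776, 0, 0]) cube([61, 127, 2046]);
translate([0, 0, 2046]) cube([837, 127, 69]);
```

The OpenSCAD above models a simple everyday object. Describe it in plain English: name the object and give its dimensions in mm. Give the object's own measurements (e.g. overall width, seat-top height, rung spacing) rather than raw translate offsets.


A door frame. The clear opening is 715 mm wide and 2046 mm high. Two 61 mm wide jambs, 127 mm deep, stand either side of the opening from the floor to the top of the opening. A 69 mm thick head sits across the top of both jambs, spanning the full outside width of the frame.


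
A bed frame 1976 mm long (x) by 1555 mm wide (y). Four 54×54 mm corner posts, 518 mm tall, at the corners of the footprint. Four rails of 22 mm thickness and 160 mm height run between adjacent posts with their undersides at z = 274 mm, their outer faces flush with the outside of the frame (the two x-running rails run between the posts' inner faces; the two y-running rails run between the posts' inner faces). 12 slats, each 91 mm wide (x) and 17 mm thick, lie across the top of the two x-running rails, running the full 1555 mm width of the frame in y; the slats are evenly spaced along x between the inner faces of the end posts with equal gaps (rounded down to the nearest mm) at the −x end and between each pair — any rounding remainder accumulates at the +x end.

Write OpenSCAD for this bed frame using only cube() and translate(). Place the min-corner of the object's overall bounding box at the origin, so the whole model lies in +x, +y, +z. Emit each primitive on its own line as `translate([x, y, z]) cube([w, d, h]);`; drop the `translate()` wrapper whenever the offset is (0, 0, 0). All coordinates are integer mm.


cube([54, 54, 518]);
translate([0, 1501, 0]) cube([54, 54, 518]);
translate([1922, 0, 0]) cube([54, 54, 518]);
translate([1922, 1501, 0]) cube([54, 54, 518]);
translate([54, 0, 274]) cube([1868, 22, 160]);
translate([54, 1533, 274]) cube([1868, 22, 160]);
translate([0, 54, 274]) cube([22, 1447, 160]);
translate([1954, 54, 274]) cube([22, 1447, 160]);
translate([113, 0, 434]) cube([91, 1555, 17]);
translate([263, 0, 434]) cube([91, 1555, 17]);
translate([413, 0, 434]) cube([91, 1555, 17]);
translate([563, 0, 434]) cube([91, 1555, 17]);
translate([713, 0, 434]) cube([91, 1555, 17]);
translate([863, 0, 434]) cube([91, 1555, 17]);
translate([1013, 0, 434]) cube([91, 1555, 17]);
translate([1163, 0, 434]) cube([91, 1555, 17]);
translate([1313, 0, 434]) cube([91, 1555, 17]);
translate([1463, 0, 434]) cube([91, 1555, 17]);
translate([1613, 0, 434]) cube([91, 1555, 17]);
translate([1763, 0, 434]) cube([91, 1555, 17]);


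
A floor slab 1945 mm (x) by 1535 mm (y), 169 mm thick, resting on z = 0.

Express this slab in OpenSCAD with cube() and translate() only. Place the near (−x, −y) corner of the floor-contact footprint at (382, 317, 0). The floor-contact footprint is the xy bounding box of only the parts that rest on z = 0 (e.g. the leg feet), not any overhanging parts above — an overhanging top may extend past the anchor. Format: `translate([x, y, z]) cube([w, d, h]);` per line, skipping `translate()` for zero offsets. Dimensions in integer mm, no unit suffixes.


translate([382, 317, 0]) cube([1945, 1535, 169]);


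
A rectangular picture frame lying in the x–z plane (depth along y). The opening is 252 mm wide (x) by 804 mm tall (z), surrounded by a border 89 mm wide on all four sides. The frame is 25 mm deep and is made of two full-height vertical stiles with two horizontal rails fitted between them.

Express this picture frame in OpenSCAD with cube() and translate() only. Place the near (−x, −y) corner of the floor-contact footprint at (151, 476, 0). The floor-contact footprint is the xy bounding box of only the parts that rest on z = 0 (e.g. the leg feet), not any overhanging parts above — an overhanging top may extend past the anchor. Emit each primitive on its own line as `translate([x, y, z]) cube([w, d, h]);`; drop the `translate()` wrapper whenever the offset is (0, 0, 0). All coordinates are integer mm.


translate([151, 476, 0]) cube([89, 25, 982]);
translate([492, 476, 0]) cube([89, 25, 982]);
translate([240, 476, 0]) cube([252, 25, 89]);
translate([240, 476, 893]) cube([252, 25, 89]);


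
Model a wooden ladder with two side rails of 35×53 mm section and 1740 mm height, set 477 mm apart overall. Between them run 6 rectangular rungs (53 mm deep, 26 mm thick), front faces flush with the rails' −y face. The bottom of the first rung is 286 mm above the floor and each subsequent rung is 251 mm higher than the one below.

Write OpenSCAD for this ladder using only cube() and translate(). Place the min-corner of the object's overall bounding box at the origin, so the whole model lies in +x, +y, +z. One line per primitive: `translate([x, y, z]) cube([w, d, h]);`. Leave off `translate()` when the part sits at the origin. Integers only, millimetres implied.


cube([35, 53, 1740]);
translate([442, 0, 0]) cube([35, 53, 1740]);
translate([35, 0, 286]) cube([407, 53, 26]);
translate([35, 0, 537]) cube([407, 53, 26]);
translate([35, 0, 788]) cube([407, 53, 26]);
translate([35, 0, 1039]) cube([407, 53, 26]);
translate([35, 0, 1290]) cube([407, 53, 26]);
translate([35, 0, 1541]) cube([407, 53, 26]);


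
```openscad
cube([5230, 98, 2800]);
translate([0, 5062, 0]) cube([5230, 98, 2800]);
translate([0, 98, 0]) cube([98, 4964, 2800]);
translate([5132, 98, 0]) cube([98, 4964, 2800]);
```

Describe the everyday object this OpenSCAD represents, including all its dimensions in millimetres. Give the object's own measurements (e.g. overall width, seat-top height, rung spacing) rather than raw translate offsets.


The wall frame of a small rectangular building: four walls, each 2800 mm tall and 98 mm thick, enclosing a footprint 5230 mm (x) by 5160 mm (y) outside-to-outside, with no floor or roof. The front and back walls (the −y and +y sides) span the full width; the two side walls fit between them.


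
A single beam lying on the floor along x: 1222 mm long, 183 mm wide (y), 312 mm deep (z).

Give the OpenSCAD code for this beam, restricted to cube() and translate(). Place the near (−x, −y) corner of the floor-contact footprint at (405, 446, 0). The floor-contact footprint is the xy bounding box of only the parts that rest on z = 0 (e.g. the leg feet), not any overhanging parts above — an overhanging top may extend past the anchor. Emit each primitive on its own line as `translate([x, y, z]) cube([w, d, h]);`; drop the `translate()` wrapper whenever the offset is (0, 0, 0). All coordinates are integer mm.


translate([405, 446, 0]) cube([1222, 183, 312]);


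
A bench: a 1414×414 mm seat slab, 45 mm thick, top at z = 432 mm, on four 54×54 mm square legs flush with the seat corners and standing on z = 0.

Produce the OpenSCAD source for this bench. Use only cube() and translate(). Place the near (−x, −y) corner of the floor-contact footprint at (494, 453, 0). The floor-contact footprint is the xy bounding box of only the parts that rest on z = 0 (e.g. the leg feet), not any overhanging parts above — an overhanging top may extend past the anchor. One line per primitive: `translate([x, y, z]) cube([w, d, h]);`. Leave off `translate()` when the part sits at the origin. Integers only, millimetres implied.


translate([494, 453, 387]) cube([1414, 414, 45]);
translate([494, 453, 0]) cube([54, 54, 387]);
translate([494, 813, 0]) cube([54, 54, 387]);
translate([1854, 453, 0]) cube([54, 54, 387]);
translate([1854, 813, 0]) cube([54, 54, 387]);


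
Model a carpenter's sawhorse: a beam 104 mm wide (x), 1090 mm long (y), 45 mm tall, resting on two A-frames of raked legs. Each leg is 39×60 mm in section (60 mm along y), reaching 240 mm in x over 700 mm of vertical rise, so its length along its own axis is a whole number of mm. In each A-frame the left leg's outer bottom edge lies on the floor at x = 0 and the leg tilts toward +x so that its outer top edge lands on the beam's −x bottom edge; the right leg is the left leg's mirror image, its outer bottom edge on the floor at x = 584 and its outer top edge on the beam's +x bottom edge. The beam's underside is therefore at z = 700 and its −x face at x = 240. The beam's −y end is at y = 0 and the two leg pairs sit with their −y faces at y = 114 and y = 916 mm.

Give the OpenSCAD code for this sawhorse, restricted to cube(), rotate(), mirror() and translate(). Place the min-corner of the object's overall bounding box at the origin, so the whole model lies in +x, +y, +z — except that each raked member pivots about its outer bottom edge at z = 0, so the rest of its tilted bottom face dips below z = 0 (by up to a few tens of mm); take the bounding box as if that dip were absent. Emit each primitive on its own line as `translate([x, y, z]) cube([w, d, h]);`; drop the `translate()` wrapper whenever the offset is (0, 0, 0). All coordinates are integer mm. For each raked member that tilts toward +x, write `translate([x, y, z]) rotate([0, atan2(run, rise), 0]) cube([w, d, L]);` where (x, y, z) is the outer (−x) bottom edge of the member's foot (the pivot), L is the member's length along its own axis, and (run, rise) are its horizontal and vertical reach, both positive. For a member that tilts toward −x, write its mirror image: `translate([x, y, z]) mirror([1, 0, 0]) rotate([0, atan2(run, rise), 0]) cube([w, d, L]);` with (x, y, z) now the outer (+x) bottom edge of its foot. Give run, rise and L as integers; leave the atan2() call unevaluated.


translate([240, 0, 700]) cube([104, 1090, 45]);
translate([0, 114, 0]) rotate([0, atan2(240, 700), 0]) cube([39, 60, 740]);
translate([584, 114, 0]) mirror([1, 0, 0]) rotate([0, atan2(240, 700), 0]) cube([39, 60, 740]);
translate([0, 916, 0]) rotate([0, atan2(240, 700), 0]) cube([39, 60, 740]);
translate([584, 916, 0]) mirror([1, 0, 0]) rotate([0, atan2(240, 700), 0]) cube([39, 60, 740]);


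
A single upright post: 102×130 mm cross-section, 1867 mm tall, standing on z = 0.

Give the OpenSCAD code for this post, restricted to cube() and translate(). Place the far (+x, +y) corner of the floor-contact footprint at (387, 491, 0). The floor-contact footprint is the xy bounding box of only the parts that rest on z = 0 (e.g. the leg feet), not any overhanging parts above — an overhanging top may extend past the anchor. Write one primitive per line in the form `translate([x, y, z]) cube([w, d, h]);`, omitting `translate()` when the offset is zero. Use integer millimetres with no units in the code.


translate([285, 361, 0]) cube([102, 130, 1867]);


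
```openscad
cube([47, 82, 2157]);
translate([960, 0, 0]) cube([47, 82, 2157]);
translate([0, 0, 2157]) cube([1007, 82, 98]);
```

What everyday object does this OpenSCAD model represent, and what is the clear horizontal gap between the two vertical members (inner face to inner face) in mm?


A door frame. The clear opening width is 913 mm.

Two 2157 mm tall posts with a header on top — a door frame. The left jamb is 47 mm wide at x = 0; the right jamb starts at x = 960. The clear opening is 960 − 47 = 913 mm.


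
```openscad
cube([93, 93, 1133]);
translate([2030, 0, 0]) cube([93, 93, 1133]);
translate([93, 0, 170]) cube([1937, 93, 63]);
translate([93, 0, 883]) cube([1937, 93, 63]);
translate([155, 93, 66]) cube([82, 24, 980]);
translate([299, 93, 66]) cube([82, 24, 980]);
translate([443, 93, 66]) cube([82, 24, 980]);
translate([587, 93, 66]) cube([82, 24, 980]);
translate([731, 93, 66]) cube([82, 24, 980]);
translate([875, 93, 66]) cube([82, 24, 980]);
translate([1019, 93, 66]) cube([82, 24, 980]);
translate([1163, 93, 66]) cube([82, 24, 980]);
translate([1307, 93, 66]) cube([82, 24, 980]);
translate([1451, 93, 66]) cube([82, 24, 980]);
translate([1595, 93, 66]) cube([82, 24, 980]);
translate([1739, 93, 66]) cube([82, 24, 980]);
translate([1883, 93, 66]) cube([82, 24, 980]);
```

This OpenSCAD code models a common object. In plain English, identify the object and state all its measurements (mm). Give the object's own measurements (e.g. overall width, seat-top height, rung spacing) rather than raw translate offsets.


A fence section. Two 93×93 mm posts, 1133 mm tall, stand on the floor with a clear span of 1937 mm between their inner faces. Two horizontal rails of 93×63 mm section span the gap between the posts with their undersides at z = 170 mm and z = 883 mm, flush with the posts' −y face. 13 pickets, each 82 mm wide, 24 mm thick and 980 mm tall, are fixed to the +y face of the rails with their bottoms at z = 66 mm, spaced across the span with a 62 mm gap after the −x post and between neighbouring pickets, with 65 mm left before the +x post.


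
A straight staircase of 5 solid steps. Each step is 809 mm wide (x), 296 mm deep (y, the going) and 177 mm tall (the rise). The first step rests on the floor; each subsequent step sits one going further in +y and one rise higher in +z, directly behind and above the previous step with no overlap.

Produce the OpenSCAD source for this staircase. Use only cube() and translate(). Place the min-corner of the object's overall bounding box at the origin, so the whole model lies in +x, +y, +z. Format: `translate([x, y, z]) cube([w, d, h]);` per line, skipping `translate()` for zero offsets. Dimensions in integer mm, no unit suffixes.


cube([809, 296, 177]);
translate([0, 296, 177]) cube([809, 296, 177]);
translate([0, 592, 354]) cube([809, 296, 177]);
translate([0, 888, 531]) cube([809, 296, 177]);
translate([0, 1184, 708]) cube([809, 296, 177]);


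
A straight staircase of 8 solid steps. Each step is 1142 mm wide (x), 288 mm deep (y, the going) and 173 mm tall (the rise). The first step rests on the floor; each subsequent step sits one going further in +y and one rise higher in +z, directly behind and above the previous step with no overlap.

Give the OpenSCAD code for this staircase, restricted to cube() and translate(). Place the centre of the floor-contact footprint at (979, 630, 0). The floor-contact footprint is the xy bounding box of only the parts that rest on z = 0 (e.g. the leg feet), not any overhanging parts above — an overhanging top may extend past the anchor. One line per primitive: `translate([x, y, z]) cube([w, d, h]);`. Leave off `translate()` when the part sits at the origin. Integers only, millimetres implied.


translate([408, 486, 0]) cube([1142, 288, 173]);
translate([408, 774, 173]) cube([1142, 288, 173]);
translate([408, 1062, 346]) cube([1142, 288, 173]);
translate([408, 1350, 519]) cube([1142, 288, 173]);
translate([408, 1638, 692]) cube([1142, 288, 173]);
translate([408, 1926, 865]) cube([1142, 288, 173]);
translate([408, 2214, 1038]) cube([1142, 288, 173]);
translate([408, 2502, 1211]) cube([1142, 288, 173]);


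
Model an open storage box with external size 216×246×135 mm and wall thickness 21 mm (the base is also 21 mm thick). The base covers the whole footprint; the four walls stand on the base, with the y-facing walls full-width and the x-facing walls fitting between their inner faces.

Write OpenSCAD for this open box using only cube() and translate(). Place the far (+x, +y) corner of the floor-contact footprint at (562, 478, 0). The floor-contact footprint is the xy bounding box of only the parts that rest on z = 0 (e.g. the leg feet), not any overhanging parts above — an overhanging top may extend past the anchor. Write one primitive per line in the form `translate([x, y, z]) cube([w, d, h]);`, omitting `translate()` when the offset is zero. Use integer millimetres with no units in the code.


translate([346, 232, 0]) cube([216, 246, 21]);
translate([346, 232, 21]) cube([216, 21, 114]);
translate([346, 457, 21]) cube([216, 21, 114]);
translate([346, 253, 21]) cube([21, 204, 114]);
translate([541, 253, 21]) cube([21, 204, 114]);


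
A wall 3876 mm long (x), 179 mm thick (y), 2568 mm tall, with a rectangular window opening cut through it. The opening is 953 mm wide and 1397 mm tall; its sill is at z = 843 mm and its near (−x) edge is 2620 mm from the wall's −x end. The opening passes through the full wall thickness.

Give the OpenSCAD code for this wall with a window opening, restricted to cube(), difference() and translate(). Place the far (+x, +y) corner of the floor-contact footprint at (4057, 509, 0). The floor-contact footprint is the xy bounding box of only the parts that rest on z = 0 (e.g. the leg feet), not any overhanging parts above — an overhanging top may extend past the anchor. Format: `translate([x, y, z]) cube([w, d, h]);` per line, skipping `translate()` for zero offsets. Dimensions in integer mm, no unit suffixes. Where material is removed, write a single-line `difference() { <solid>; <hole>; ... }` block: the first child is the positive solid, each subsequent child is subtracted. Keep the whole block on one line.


difference() { translate([181, 330, 0]) cube([3876, 179, 2568]); translate([2801, 330, 843]) cube([953, 179, 1397]); }


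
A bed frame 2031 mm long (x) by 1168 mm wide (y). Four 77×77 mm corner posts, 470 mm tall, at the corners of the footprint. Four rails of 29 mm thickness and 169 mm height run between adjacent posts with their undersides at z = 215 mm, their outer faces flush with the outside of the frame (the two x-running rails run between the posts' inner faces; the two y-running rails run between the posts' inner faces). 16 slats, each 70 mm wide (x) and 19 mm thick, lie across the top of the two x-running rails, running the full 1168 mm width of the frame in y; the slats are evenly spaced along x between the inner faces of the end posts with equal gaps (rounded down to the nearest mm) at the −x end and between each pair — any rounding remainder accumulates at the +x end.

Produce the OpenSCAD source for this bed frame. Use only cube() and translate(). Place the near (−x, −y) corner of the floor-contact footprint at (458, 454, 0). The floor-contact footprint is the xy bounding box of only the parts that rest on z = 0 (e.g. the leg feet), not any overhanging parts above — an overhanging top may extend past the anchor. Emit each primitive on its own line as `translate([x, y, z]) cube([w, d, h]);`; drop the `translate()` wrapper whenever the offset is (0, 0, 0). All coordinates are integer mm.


translate([458, 454, 0]) cube([77, 77, 470]);
translate([458, 1545, 0]) cube([77, 77, 470]);
translate([2412, 454, 0]) cube([77, 77, 470]);
translate([2412, 1545, 0]) cube([77, 77, 470]);
translate([535, 454, 215]) cube([1877, 29, 169]);
translate([535, 1593, 215]) cube([1877, 29, 169]);
translate([458, 531, 215]) cube([29, 1014, 169]);
translate([2460, 531, 215]) cube([29, 1014, 169]);
translate([579, 454, 384]) cube([70, 1168, 19]);
translate([693, 454, 384]) cube([70, 1168, 19]);
translate([807, 454, 384]) cube([70, 1168, 19]);
translate([921, 454, 384]) cube([70, 1168, 19]);
translate([1035, 454, 384]) cube([70, 1168, 19]);
translate([1149, 454, 384]) cube([70, 1168, 19]);
translate([1263, 454, 384]) cube([70, 1168, 19]);
translate([1377, 454, 384]) cube([70, 1168, 19]);
translate([1491, 454, 384]) cube([70, 1168, 19]);
translate([1605, 454, 384]) cube([70, 1168, 19]);
translate([1719, 454, 384]) cube([70, 1168, 19]);
translate([1833, 454, 384]) cube([70, 1168, 19]);
translate([1947, 454, 384]) cube([70, 1168, 19]);
translate([2061, 454, 384]) cube([70, 1168, 19]);
translate([2175, 454, 384]) cube([70, 1168, 19]);
translate([2289, 454, 384]) cube([70, 1168, 19]);
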